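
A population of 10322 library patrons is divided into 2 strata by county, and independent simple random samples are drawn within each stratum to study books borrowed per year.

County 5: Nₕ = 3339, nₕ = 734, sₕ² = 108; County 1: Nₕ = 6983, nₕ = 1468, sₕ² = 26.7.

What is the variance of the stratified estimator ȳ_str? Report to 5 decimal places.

0.01859

Var(ȳ_str) = Σₕ Wₕ²(1 − fₕ)sₕ²/nₕ with Wₕ = Nₕ/N, N = 10322.
County 5: Wₕ = 0.32348382; term = 0.32348382²·(1 − 0.21982630)·108/734 = 0.012012244.
County 1: Wₕ = 0.67651618; term = 0.67651618²·(1 − 0.21022483)·26.7/1468 = 0.0065742324.
Sum = 0.018586476.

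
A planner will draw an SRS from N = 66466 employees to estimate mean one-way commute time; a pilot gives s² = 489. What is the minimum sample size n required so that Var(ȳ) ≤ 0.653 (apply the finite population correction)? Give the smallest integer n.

Without fpc, n₀ = s²/D = 489/0.653 = 748.8515.
With fpc, (1 − n/N)·s²/n ≤ D requires n ≥ n₀/(1 + n₀/N) = 748.8515/(1 + 748.8515/66466) = 740.5084.
Rounding up, n = 741.

741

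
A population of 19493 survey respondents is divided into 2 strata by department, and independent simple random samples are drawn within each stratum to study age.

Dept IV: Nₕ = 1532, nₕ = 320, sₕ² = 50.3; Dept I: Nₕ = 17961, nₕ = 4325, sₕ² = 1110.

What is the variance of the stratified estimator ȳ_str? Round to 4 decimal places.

0.1662

Var(ȳ_str) = Σₕ Wₕ²(1 − fₕ)sₕ²/nₕ with Wₕ = Nₕ/N, N = 19493.
Dept IV: Wₕ = 0.07859232; term = 0.07859232²·(1 − 0.20887728)·50.3/320 = 7.6810754 × 10^-4.
Dept I: Wₕ = 0.92140768; term = 0.92140768²·(1 − 0.24079951)·1110/4325 = 0.16542342.
Sum = 0.16619153.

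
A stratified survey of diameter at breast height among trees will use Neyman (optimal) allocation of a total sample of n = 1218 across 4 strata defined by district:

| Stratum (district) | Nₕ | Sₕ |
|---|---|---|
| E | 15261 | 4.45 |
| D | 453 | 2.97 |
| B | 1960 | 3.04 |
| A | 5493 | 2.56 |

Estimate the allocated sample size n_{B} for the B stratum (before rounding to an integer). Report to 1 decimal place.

81.3

Neyman allocation: nₕ = n·NₕSₕ / Σⱼ NⱼSⱼ.
Σ NⱼSⱼ = 15261·4.45 + 453·2.97 + 1960·3.04 + 5493·2.56 = 89277.34.
n_{B} = 1218·1960·3.04 / 89277.34 = 81.3.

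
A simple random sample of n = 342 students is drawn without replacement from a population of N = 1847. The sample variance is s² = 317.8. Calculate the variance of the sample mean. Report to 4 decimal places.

0.7572

Under SRS without replacement, Var(ȳ) = (1 − f)·s²/n with f = n/N = 342/1847 = 0.18516513.
Var(ȳ) = (1 − 0.18516513)·317.8/342 = 0.81483487·0.92923977 = 0.75717696.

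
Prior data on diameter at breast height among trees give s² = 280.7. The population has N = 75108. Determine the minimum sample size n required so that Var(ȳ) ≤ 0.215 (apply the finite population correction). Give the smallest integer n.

1284

Without fpc, n₀ = s²/D = 280.7/0.215 = 1305.5814.
With fpc, (1 − n/N)·s²/n ≤ D requires n ≥ n₀/(1 + n₀/N) = 1305.5814/(1 + 1305.5814/75108) = 1283.2746.
Rounding up, n = 1284.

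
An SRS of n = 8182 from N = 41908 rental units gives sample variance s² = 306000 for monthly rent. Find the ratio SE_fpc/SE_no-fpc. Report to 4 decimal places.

f = n/N = 8182/41908 = 0.19523719.
SE_no-fpc = √(s²/n) = 6.115486; SE_fpc = √((1−f)s²/n) = 5.4861152.
Ratio = √(1−f) = 0.89708573.

0.8971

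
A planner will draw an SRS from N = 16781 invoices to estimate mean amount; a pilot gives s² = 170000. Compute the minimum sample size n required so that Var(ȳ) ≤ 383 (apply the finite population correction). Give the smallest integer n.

433

Without fpc, n₀ = s²/D = 170000/383 = 443.8642.
With fpc, (1 − n/N)·s²/n ≤ D requires n ≥ n₀/(1 + n₀/N) = 443.8642/(1 + 443.8642/16781) = 432.4263.
Rounding up, n = 433.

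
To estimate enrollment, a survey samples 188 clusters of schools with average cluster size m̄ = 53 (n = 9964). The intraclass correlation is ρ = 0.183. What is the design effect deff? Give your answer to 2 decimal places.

10.52

deff = 1 + (53 − 1)·0.183 = 1 + 9.516 = 10.516.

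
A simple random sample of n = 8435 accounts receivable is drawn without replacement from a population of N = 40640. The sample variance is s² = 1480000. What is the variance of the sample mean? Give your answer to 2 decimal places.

139.04

Under SRS without replacement, Var(ȳ) = (1 − f)·s²/n with f = n/N = 8435/40640 = 0.20755413.
Var(ȳ) = (1 − 0.20755413)·1480000/8435 = 0.79244587·175.4594 = 139.04207.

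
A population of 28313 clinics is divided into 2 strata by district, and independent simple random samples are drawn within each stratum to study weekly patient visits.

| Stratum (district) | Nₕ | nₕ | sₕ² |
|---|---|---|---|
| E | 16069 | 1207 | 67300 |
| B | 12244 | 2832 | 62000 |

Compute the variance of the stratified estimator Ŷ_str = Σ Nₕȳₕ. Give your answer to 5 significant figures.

Var(Ŷ_str) = Σₕ Nₕ²(1 − fₕ)sₕ²/nₕ.
E: 16069²·(1 − 1207/16069)·67300/1207 = 1.3316004 × 10^10.
B: 12244²·(1 − 2832/12244)·62000/2832 = 2.5229212 × 10^9.
Sum = 1.5838925 × 10^10.

1.5839 × 10^10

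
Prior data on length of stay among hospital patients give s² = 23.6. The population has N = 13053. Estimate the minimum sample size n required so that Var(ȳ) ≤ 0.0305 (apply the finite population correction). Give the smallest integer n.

731

Without fpc, n₀ = s²/D = 23.6/0.0305 = 773.7705.
With fpc, (1 − n/N)·s²/n ≤ D requires n ≥ n₀/(1 + n₀/N) = 773.7705/(1 + 773.7705/13053) = 730.4689.
Rounding up, n = 731.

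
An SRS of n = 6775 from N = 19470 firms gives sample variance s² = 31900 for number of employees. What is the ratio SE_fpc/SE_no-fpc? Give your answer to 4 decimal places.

0.8075

f = n/N = 6775/19470 = 0.34797124.
SE_no-fpc = √(s²/n) = 2.1699049; SE_fpc = √((1−f)s²/n) = 1.7521612.
Ratio = √(1−f) = 0.80748298.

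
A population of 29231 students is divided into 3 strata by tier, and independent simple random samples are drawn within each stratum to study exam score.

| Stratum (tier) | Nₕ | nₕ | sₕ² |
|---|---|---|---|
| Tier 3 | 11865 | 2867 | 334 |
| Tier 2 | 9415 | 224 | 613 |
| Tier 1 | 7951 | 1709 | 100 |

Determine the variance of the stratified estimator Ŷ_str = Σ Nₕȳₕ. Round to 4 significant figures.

Var(Ŷ_str) = Σₕ Nₕ²(1 − fₕ)sₕ²/nₕ.
Tier 3: 11865²·(1 − 2867/11865)·334/2867 = 1.2437483 × 10^7.
Tier 2: 9415²·(1 − 224/9415)·613/224 = 2.3680755 × 10^8.
Tier 1: 7951²·(1 − 1709/7951)·100/1709 = 2.9040458 × 10^6.
Sum = 2.5214908 × 10^8.

2.521 × 10^8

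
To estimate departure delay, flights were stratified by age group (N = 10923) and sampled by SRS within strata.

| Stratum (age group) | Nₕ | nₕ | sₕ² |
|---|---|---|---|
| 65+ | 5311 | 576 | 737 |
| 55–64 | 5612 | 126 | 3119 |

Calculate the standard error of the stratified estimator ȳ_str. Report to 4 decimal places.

Var(ȳ_str) = Σₕ Wₕ²(1 − fₕ)sₕ²/nₕ with Wₕ = Nₕ/N, N = 10923.
65+: Wₕ = 0.48622173; term = 0.48622173²·(1 − 0.10845415)·737/576 = 0.26968539.
55–64: Wₕ = 0.51377827; term = 0.51377827²·(1 − 0.02245189)·3119/126 = 6.3875517.
Sum = 6.6572371.
SE = √(6.6572371) = 2.5802.

2.5802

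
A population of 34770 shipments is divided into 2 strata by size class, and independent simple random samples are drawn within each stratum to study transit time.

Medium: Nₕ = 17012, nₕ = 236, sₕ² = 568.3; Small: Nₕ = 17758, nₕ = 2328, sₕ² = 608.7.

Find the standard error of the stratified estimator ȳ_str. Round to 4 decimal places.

Var(ȳ_str) = Σₕ Wₕ²(1 − fₕ)sₕ²/nₕ with Wₕ = Nₕ/N, N = 34770.
Medium: Wₕ = 0.48927236; term = 0.48927236²·(1 − 0.01387256)·568.3/236 = 0.5684602.
Small: Wₕ = 0.51072764; term = 0.51072764²·(1 − 0.13109584)·608.7/2328 = 0.059261266.
Sum = 0.62772147.
SE = √(0.62772147) = 0.7923.

0.7923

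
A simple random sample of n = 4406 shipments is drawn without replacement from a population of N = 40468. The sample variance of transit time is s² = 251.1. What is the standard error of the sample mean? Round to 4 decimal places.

Under SRS without replacement, Var(ȳ) = (1 − f)·s²/n with f = n/N = 4406/40468 = 0.10887615.
Var(ȳ) = (1 − 0.10887615)·251.1/4406 = 0.89112385·0.056990468 = 0.050785565.
SE(ȳ) = √(0.050785565) = 0.2254.

0.2254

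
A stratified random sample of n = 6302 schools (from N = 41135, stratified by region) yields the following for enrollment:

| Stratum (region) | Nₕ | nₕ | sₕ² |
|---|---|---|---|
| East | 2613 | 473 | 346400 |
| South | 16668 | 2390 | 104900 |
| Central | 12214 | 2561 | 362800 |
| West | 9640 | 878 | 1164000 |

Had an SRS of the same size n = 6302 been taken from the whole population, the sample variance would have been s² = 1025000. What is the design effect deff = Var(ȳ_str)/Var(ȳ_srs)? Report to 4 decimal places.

Var(ȳ_str) = Σ Wₕ²(1−fₕ)sₕ²/nₕ with Wₕ = Nₕ/41135:
  East: (2613/41135)²·(1−473/2613)·346400/473 = 2.4201758
  South: (16668/41135)²·(1−2390/16668)·104900/2390 = 6.1731304
  Central: (12214/41135)²·(1−2561/12214)·362800/2561 = 9.8708583
  West: (9640/41135)²·(1−878/9640)·1164000/878 = 66.178321
  → Var(ȳ_str) = 84.642486.
Var(ȳ_srs) = (1 − 6302/41135)·1025000/6302 = 137.72883.
deff = 84.642486 / 137.72883 = 0.6146.

0.6146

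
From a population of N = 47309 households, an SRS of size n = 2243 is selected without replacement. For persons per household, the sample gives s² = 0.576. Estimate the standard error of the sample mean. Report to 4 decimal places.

0.0156

Under SRS without replacement, Var(ȳ) = (1 − f)·s²/n with f = n/N = 2243/47309 = 0.04741170.
Var(ȳ) = (1 − 0.04741170)·0.576/2243 = 0.95258830·2.5679893 × 10^-4 = 2.4462366 × 10^-4.
SE(ȳ) = √(2.4462366 × 10^-4) = 0.0156.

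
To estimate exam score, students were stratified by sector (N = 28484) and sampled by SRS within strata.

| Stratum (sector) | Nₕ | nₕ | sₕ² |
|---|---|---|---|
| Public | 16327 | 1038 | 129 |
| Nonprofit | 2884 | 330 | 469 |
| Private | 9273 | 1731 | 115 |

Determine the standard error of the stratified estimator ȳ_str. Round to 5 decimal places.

0.23846

Var(ȳ_str) = Σₕ Wₕ²(1 − fₕ)sₕ²/nₕ with Wₕ = Nₕ/N, N = 28484.
Public: Wₕ = 0.57319899; term = 0.57319899²·(1 − 0.06357567)·129/1038 = 0.038236301.
Nonprofit: Wₕ = 0.10124982; term = 0.10124982²·(1 − 0.11442441)·469/330 = 0.012902477.
Private: Wₕ = 0.32555119; term = 0.32555119²·(1 − 0.18667098)·115/1731 = 0.0057267155.
Sum = 0.056865494.
SE = √(0.056865494) = 0.23846.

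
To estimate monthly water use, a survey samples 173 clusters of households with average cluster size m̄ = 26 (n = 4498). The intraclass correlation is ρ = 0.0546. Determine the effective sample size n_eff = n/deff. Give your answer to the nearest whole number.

deff = 1 + (26 − 1)·0.0546 = 1 + 1.365 = 2.365.
n_eff = 4498 / 2.365 = 1902.

1902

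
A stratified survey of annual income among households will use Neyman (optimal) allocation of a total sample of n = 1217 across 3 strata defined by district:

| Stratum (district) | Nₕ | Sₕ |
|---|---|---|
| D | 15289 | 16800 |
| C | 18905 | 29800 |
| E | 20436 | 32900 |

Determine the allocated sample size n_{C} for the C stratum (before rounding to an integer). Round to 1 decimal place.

459.4

Neyman allocation: nₕ = n·NₕSₕ / Σⱼ NⱼSⱼ.
Σ NⱼSⱼ = 15289·16800 + 18905·29800 + 20436·32900 = 1.4925686 × 10^9.
n_{C} = 1217·18905·29800 / (1.4925686 × 10^9) = 459.4.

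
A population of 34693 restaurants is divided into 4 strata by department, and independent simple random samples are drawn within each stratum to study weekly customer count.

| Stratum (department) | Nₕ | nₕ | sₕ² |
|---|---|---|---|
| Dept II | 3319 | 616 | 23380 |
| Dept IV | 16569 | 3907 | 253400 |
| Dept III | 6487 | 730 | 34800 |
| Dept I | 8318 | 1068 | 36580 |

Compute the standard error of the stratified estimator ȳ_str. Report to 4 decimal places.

Var(ȳ_str) = Σₕ Wₕ²(1 − fₕ)sₕ²/nₕ with Wₕ = Nₕ/N, N = 34693.
Dept II: Wₕ = 0.09566771; term = 0.09566771²·(1 − 0.18559807)·23380/616 = 0.28290028.
Dept IV: Wₕ = 0.47758914; term = 0.47758914²·(1 − 0.23580180)·253400/3907 = 11.305196.
Dept III: Wₕ = 0.18698296; term = 0.18698296²·(1 − 0.11253276)·34800/730 = 1.479152.
Dept I: Wₕ = 0.23976018; term = 0.23976018²·(1 − 0.12839625)·36580/1068 = 1.7161121.
Sum = 14.78336.
SE = √(14.78336) = 3.8449.

3.8449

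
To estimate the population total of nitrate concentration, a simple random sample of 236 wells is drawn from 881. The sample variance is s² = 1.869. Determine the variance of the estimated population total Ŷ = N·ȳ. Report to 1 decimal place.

4500.2

Var(Ŷ) = N²·Var(ȳ) = N²·(1 − n/N)·s²/n.
f = 236/881 = 0.26787741; Var(ȳ) = 0.73212259·1.869/236 = 0.0057980386.
Var(Ŷ) = 881² · 0.0057980386 = 4500.2114.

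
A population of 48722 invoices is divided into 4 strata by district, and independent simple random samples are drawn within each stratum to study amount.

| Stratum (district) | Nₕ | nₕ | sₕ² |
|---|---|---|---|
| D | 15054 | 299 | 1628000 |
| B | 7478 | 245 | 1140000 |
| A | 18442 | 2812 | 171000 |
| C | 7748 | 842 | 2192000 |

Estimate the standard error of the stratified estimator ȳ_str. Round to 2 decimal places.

26.11

Var(ȳ_str) = Σₕ Wₕ²(1 − fₕ)sₕ²/nₕ with Wₕ = Nₕ/N, N = 48722.
D: Wₕ = 0.30897746; term = 0.30897746²·(1 − 0.01986183)·1628000/299 = 509.47646.
B: Wₕ = 0.15348303; term = 0.15348303²·(1 − 0.03276277)·1140000/245 = 106.02114.
A: Wₕ = 0.37851484; term = 0.37851484²·(1 − 0.15247804)·171000/2812 = 7.3841001.
C: Wₕ = 0.15902467; term = 0.15902467²·(1 − 0.10867321)·2192000/842 = 58.680584.
Sum = 681.56228.
SE = √(681.56228) = 26.11.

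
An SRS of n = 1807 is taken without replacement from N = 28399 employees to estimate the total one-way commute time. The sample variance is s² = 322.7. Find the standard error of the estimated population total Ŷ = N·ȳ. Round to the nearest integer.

11613

Var(Ŷ) = N²·Var(ȳ) = N²·(1 − n/N)·s²/n.
f = 1807/28399 = 0.06362900; Var(ȳ) = 0.93637100·322.7/1807 = 0.16722021.
Var(Ŷ) = 28399² · 0.16722021 = 1.3486363 × 10^8.
SE(Ŷ) = √(1.3486363 × 10^8) = 11613.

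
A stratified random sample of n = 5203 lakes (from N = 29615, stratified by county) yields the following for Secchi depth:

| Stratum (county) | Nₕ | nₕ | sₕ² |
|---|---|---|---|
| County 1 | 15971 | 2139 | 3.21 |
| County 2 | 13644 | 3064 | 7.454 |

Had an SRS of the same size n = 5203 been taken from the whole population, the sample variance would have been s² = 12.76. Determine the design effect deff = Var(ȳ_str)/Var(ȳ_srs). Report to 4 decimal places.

0.3851

Var(ȳ_str) = Σ Wₕ²(1−fₕ)sₕ²/nₕ with Wₕ = Nₕ/29615:
  County 1: (15971/29615)²·(1−2139/15971)·3.21/2139 = 3.7799657 × 10^-4
  County 2: (13644/29615)²·(1−3064/13644)·7.454/3064 = 4.0040965 × 10^-4
  → Var(ȳ_str) = 7.7840622 × 10^-4.
Var(ȳ_srs) = (1 − 5203/29615)·12.76/5203 = 0.0020215686.
deff = (7.7840622 × 10^-4) / 0.0020215686 = 0.3851.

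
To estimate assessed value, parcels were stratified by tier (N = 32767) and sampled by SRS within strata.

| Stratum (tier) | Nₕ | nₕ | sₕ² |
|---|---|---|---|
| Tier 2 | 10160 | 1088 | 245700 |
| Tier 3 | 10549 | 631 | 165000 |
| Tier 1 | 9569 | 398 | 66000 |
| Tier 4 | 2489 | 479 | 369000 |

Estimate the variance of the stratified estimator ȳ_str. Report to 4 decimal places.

Var(ȳ_str) = Σₕ Wₕ²(1 − fₕ)sₕ²/nₕ with Wₕ = Nₕ/N, N = 32767.
Tier 2: Wₕ = 0.31006806; term = 0.31006806²·(1 − 0.10708661)·245700/1088 = 19.386511.
Tier 3: Wₕ = 0.32193976; term = 0.32193976²·(1 − 0.05981610)·165000/631 = 25.481009.
Tier 1: Wₕ = 0.29203162; term = 0.29203162²·(1 − 0.04159264)·66000/398 = 13.554102.
Tier 4: Wₕ = 0.07596057; term = 0.07596057²·(1 − 0.19244677)·369000/479 = 3.5895371.
Sum = 62.011159.

62.0112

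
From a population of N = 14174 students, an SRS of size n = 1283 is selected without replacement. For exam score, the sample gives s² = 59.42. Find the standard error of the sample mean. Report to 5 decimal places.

0.20523

Under SRS without replacement, Var(ȳ) = (1 − f)·s²/n with f = n/N = 1283/14174 = 0.09051785.
Var(ȳ) = (1 − 0.09051785)·59.42/1283 = 0.90948215·0.046313328 = 0.042121145.
SE(ȳ) = √(0.042121145) = 0.20523.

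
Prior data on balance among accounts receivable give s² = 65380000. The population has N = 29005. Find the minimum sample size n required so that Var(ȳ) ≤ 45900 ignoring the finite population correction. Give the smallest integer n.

1425

Without fpc, n₀ = s²/D = 65380000/45900 = 1424.4009.
Rounding up, n = 1425.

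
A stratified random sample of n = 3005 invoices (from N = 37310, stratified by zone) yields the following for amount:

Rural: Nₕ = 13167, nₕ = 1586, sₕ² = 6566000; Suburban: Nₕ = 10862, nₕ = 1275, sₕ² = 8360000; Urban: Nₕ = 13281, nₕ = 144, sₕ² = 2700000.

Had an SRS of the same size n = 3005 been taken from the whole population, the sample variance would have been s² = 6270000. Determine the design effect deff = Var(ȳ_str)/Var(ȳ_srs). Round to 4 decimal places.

Var(ȳ_str) = Σ Wₕ²(1−fₕ)sₕ²/nₕ with Wₕ = Nₕ/37310:
  Rural: (13167/37310)²·(1−1586/13167)·6566000/1586 = 453.50293
  Suburban: (10862/37310)²·(1−1275/10862)·8360000/1275 = 490.49899
  Urban: (13281/37310)²·(1−144/13281)·2700000/144 = 2350.0535
  → Var(ȳ_str) = 3294.0554.
Var(ȳ_srs) = (1 − 3005/37310)·6270000/3005 = 1918.471.
deff = 3294.0554 / 1918.471 = 1.7170.

1.7170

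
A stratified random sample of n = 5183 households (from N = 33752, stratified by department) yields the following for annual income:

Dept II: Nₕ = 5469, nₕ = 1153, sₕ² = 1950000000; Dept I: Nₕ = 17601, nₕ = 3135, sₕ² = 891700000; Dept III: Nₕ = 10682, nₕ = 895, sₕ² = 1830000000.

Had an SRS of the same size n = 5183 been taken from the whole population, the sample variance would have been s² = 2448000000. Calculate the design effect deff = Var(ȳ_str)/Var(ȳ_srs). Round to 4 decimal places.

0.7160

Var(ȳ_str) = Σ Wₕ²(1−fₕ)sₕ²/nₕ with Wₕ = Nₕ/33752:
  Dept II: (5469/33752)²·(1−1153/5469)·1950000000/1153 = 35042.545
  Dept I: (17601/33752)²·(1−3135/17601)·891700000/3135 = 63572.311
  Dept III: (10682/33752)²·(1−895/10682)·1830000000/895 = 187642.49
  → Var(ȳ_str) = 286257.35.
Var(ȳ_srs) = (1 − 5183/33752)·2448000000/5183 = 399784.3.
deff = 286257.35 / 399784.3 = 0.7160.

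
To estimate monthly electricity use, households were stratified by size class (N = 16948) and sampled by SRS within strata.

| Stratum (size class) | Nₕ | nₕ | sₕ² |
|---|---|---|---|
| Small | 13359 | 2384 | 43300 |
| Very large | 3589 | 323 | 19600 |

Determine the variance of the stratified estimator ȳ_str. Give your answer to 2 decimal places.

11.75

Var(ȳ_str) = Σₕ Wₕ²(1 − fₕ)sₕ²/nₕ with Wₕ = Nₕ/N, N = 16948.
Small: Wₕ = 0.78823460; term = 0.78823460²·(1 − 0.17845647)·43300/2384 = 9.2709281.
Very large: Wₕ = 0.21176540; term = 0.21176540²·(1 − 0.08999721)·19600/323 = 2.4763172.
Sum = 11.747245.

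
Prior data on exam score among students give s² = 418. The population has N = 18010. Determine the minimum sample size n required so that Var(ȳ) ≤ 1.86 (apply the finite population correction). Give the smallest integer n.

Without fpc, n₀ = s²/D = 418/1.86 = 224.7312.
With fpc, (1 − n/N)·s²/n ≤ D requires n ≥ n₀/(1 + n₀/N) = 224.7312/(1 + 224.7312/18010) = 221.9615.
Rounding up, n = 222.

222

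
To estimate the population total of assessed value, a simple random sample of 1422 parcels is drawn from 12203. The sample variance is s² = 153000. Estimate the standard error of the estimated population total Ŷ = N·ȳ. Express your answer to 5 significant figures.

118980

Var(Ŷ) = N²·Var(ȳ) = N²·(1 − n/N)·s²/n.
f = 1422/12203 = 0.11652872; Var(ȳ) = 0.88347128·153000/1422 = 95.057036.
Var(Ŷ) = 12203² · 95.057036 = 1.4155248 × 10^10.
SE(Ŷ) = √(1.4155248 × 10^10) = 118980.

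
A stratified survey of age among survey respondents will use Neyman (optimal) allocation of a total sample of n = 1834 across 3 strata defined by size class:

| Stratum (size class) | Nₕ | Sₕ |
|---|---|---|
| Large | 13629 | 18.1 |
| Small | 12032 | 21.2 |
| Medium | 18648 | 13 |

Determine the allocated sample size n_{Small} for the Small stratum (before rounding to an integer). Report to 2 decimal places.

628.62

Neyman allocation: nₕ = n·NₕSₕ / Σⱼ NⱼSⱼ.
Σ NⱼSⱼ = 13629·18.1 + 12032·21.2 + 18648·13 = 744187.3.
n_{Small} = 1834·12032·21.2 / 744187.3 = 628.62.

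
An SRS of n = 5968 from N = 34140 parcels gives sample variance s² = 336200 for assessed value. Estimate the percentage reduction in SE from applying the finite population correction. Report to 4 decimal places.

9.1600

f = n/N = 5968/34140 = 0.17480961.
SE_no-fpc = √(s²/n) = 7.5055833; SE_fpc = √((1−f)s²/n) = 6.8180711.
Ratio = √(1−f) = 0.90839991. Reduction = 100·(1 − 0.90839991) = 9.1600%.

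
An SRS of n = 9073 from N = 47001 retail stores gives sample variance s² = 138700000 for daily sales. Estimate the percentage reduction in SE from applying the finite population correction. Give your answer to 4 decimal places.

f = n/N = 9073/47001 = 0.19303845.
SE_no-fpc = √(s²/n) = 123.64108; SE_fpc = √((1−f)s²/n) = 111.06806.
Ratio = √(1−f) = 0.89831039. Reduction = 100·(1 − 0.89831039) = 10.1690%.

10.1690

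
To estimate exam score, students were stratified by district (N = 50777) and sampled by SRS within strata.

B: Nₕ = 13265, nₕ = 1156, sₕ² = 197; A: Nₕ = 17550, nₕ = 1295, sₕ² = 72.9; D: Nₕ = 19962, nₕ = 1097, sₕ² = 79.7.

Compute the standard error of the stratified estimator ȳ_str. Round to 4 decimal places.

0.1657

Var(ȳ_str) = Σₕ Wₕ²(1 − fₕ)sₕ²/nₕ with Wₕ = Nₕ/N, N = 50777.
B: Wₕ = 0.26124033; term = 0.26124033²·(1 − 0.08714663)·197/1156 = 0.010616707.
A: Wₕ = 0.34562893; term = 0.34562893²·(1 − 0.07378917)·72.9/1295 = 0.0062285618.
D: Wₕ = 0.39313075; term = 0.39313075²·(1 − 0.05495441)·79.7/1097 = 0.010611542.
Sum = 0.027456811.
SE = √(0.027456811) = 0.1657.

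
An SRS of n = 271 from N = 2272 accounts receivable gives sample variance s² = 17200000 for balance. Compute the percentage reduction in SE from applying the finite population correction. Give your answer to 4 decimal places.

f = n/N = 271/2272 = 0.11927817.
SE_no-fpc = √(s²/n) = 251.92982; SE_fpc = √((1−f)s²/n) = 236.42803.
Ratio = √(1−f) = 0.93846781. Reduction = 100·(1 − 0.93846781) = 6.1532%.

6.1532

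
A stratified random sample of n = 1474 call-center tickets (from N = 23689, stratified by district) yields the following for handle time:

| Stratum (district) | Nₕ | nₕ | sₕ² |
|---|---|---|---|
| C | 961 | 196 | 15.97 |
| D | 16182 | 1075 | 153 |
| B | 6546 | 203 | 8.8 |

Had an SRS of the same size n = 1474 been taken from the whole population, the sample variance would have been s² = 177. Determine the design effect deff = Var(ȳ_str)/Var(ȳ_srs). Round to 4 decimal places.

Var(ȳ_str) = Σ Wₕ²(1−fₕ)sₕ²/nₕ with Wₕ = Nₕ/23689:
  C: (961/23689)²·(1−196/961)·15.97/196 = 1.067432 × 10^-4
  D: (16182/23689)²·(1−1075/16182)·153/1075 = 0.062001177
  B: (6546/23689)²·(1−203/6546)·8.8/203 = 0.0032074795
  → Var(ȳ_str) = 0.0653154.
Var(ȳ_srs) = (1 − 1474/23689)·177/1474 = 0.11260959.
deff = 0.0653154 / 0.11260959 = 0.5800.

0.5800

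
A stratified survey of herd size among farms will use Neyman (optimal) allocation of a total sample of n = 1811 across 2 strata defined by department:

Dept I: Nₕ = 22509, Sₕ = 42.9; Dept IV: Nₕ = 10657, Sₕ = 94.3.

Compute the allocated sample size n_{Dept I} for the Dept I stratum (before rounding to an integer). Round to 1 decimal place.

Neyman allocation: nₕ = n·NₕSₕ / Σⱼ NⱼSⱼ.
Σ NⱼSⱼ = 22509·42.9 + 10657·94.3 = 1.9705912 × 10^6.
n_{Dept I} = 1811·22509·42.9 / (1.9705912 × 10^6) = 887.4.

887.4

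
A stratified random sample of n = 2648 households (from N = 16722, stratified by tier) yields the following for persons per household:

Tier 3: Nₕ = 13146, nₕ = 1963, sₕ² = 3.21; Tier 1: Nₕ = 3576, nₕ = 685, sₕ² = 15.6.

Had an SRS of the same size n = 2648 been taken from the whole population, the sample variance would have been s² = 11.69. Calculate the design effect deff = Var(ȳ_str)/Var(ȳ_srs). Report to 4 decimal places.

0.4580

Var(ȳ_str) = Σ Wₕ²(1−fₕ)sₕ²/nₕ with Wₕ = Nₕ/16722:
  Tier 3: (13146/16722)²·(1−1963/13146)·3.21/1963 = 8.5972637 × 10^-4
  Tier 1: (3576/16722)²·(1−685/3576)·15.6/685 = 8.4198274 × 10^-4
  → Var(ȳ_str) = 0.0017017091.
Var(ȳ_srs) = (1 − 2648/16722)·11.69/2648 = 0.0037155735.
deff = 0.0017017091 / 0.0037155735 = 0.4580.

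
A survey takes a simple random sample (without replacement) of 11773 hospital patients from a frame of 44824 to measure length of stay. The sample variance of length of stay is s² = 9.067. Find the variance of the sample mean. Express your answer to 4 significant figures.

5.679 × 10^-4

Under SRS without replacement, Var(ȳ) = (1 − f)·s²/n with f = n/N = 11773/44824 = 0.26264947.
Var(ȳ) = (1 − 0.26264947)·9.067/11773 = 0.73735053·7.7015204 × 10^-4 = 5.6787201 × 10^-4.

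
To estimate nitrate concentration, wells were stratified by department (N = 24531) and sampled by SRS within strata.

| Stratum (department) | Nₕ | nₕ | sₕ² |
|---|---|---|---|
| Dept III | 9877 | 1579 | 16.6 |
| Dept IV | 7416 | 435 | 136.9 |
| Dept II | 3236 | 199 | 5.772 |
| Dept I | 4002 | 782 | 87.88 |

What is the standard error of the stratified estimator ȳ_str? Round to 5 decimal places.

Var(ȳ_str) = Σₕ Wₕ²(1 − fₕ)sₕ²/nₕ with Wₕ = Nₕ/N, N = 24531.
Dept III: Wₕ = 0.40263340; term = 0.40263340²·(1 − 0.15986636)·16.6/1579 = 0.0014318382.
Dept IV: Wₕ = 0.30231136; term = 0.30231136²·(1 − 0.05865696)·136.9/435 = 0.027075161.
Dept II: Wₕ = 0.13191472; term = 0.13191472²·(1 − 0.06149567)·5.772/199 = 4.73692 × 10^-4.
Dept I: Wₕ = 0.16314052; term = 0.16314052²·(1 − 0.19540230)·87.88/782 = 0.0024064993.
Sum = 0.031387191.
SE = √(0.031387191) = 0.17716.

0.17716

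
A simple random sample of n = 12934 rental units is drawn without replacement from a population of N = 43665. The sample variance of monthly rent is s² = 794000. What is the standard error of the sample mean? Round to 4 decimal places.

Under SRS without replacement, Var(ȳ) = (1 − f)·s²/n with f = n/N = 12934/43665 = 0.29620978.
Var(ȳ) = (1 − 0.29620978)·794000/12934 = 0.70379022·61.388588 = 43.204688.
SE(ȳ) = √(43.204688) = 6.5730.

6.5730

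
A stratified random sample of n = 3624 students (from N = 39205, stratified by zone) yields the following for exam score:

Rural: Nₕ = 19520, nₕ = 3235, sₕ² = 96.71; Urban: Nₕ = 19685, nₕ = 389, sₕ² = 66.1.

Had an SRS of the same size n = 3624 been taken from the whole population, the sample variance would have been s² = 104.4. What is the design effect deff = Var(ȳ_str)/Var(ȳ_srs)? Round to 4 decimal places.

1.8426

Var(ȳ_str) = Σ Wₕ²(1−fₕ)sₕ²/nₕ with Wₕ = Nₕ/39205:
  Rural: (19520/39205)²·(1−3235/19520)·96.71/3235 = 0.006182751
  Urban: (19685/39205)²·(1−389/19685)·66.1/389 = 0.041992492
  → Var(ȳ_str) = 0.048175243.
Var(ȳ_srs) = (1 − 3624/39205)·104.4/3624 = 0.026145021.
deff = 0.048175243 / 0.026145021 = 1.8426.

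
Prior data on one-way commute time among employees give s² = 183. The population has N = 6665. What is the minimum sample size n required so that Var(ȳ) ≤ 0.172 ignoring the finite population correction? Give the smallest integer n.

1064

Without fpc, n₀ = s²/D = 183/0.172 = 1063.9535.
Rounding up, n = 1064.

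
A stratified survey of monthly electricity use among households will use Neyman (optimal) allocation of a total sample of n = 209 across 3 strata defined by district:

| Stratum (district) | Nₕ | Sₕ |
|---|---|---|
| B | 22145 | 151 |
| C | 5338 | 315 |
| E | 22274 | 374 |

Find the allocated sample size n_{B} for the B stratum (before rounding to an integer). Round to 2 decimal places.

Neyman allocation: nₕ = n·NₕSₕ / Σⱼ NⱼSⱼ.
Σ NⱼSⱼ = 22145·151 + 5338·315 + 22274·374 = 1.3355841 × 10^7.
n_{B} = 209·22145·151 / (1.3355841 × 10^7) = 52.33.

52.33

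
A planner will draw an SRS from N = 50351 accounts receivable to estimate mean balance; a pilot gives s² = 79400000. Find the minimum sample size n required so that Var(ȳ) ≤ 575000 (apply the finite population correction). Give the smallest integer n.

Without fpc, n₀ = s²/D = 79400000/575000 = 138.0870.
With fpc, (1 − n/N)·s²/n ≤ D requires n ≥ n₀/(1 + n₀/N) = 138.0870/(1 + 138.0870/50351) = 137.7093.
Rounding up, n = 138.

138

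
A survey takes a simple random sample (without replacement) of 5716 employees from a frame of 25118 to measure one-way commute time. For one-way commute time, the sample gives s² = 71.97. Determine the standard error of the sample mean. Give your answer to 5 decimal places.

Under SRS without replacement, Var(ȳ) = (1 − f)·s²/n with f = n/N = 5716/25118 = 0.22756589.
Var(ȳ) = (1 − 0.22756589)·71.97/5716 = 0.77243411·0.012590973 = 0.0097256968.
SE(ȳ) = √(0.0097256968) = 0.09862.

0.09862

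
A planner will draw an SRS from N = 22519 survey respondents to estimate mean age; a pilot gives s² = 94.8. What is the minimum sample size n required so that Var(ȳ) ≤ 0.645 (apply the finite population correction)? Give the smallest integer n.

147

Without fpc, n₀ = s²/D = 94.8/0.645 = 146.9767.
With fpc, (1 − n/N)·s²/n ≤ D requires n ≥ n₀/(1 + n₀/N) = 146.9767/(1 + 146.9767/22519) = 146.0236.
Rounding up, n = 147.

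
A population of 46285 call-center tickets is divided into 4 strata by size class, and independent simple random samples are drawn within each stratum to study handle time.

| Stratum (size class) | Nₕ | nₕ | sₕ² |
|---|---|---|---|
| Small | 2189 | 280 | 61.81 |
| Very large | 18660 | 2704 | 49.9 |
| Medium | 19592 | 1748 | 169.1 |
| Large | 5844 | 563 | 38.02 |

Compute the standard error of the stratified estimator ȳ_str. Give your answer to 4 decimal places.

0.1406

Var(ȳ_str) = Σₕ Wₕ²(1 − fₕ)sₕ²/nₕ with Wₕ = Nₕ/N, N = 46285.
Small: Wₕ = 0.04729394; term = 0.04729394²·(1 − 0.12791229)·61.81/280 = 4.3059786 × 10^-4.
Very large: Wₕ = 0.40315437; term = 0.40315437²·(1 − 0.14490890)·49.9/2704 = 0.0025647733.
Medium: Wₕ = 0.42329048; term = 0.42329048²·(1 − 0.08922009)·169.1/1748 = 0.015786746.
Large: Wₕ = 0.12626121; term = 0.12626121²·(1 − 0.09633812)·38.02/563 = 9.7285823 × 10^-4.
Sum = 0.019754975.
SE = √(0.019754975) = 0.1406.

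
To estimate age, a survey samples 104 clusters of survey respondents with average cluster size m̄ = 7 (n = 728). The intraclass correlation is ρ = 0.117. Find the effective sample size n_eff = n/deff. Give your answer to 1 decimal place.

deff = 1 + (7 − 1)·0.117 = 1 + 0.702 = 1.702.
n_eff = 728 / 1.702 = 427.7.

427.7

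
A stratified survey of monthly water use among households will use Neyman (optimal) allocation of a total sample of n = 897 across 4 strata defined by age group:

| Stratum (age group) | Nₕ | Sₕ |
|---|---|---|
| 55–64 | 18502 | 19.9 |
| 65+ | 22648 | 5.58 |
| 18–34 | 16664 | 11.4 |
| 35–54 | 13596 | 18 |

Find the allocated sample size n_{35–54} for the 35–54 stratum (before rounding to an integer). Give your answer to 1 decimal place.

236.2

Neyman allocation: nₕ = n·NₕSₕ / Σⱼ NⱼSⱼ.
Σ NⱼSⱼ = 18502·19.9 + 22648·5.58 + 16664·11.4 + 13596·18 = 929263.24.
n_{35–54} = 897·13596·18 / 929263.24 = 236.2.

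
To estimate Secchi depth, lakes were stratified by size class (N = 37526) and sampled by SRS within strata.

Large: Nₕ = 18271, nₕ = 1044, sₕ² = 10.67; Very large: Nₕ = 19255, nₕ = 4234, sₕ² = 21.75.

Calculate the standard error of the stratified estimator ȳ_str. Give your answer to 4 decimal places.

0.0578

Var(ȳ_str) = Σₕ Wₕ²(1 − fₕ)sₕ²/nₕ with Wₕ = Nₕ/N, N = 37526.
Large: Wₕ = 0.48688909; term = 0.48688909²·(1 − 0.05713973)·10.67/1044 = 0.0022843958.
Very large: Wₕ = 0.51311091; term = 0.51311091²·(1 − 0.21989094)·21.75/4234 = 0.001055082.
Sum = 0.0033394778.
SE = √(0.0033394778) = 0.0578.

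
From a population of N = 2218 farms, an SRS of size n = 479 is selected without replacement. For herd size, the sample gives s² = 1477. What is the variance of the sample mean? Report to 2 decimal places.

Under SRS without replacement, Var(ȳ) = (1 − f)·s²/n with f = n/N = 479/2218 = 0.21596032.
Var(ȳ) = (1 − 0.21596032)·1477/479 = 0.78403968·3.0835073 = 2.4175921.

2.42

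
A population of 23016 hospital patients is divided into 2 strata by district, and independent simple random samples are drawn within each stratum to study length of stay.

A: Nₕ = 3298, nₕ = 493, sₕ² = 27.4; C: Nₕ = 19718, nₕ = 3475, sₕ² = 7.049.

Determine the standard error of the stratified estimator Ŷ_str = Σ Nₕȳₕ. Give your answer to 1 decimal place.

Var(Ŷ_str) = Σₕ Nₕ²(1 − fₕ)sₕ²/nₕ.
A: 3298²·(1 − 493/3298)·27.4/493 = 514146.83.
C: 19718²·(1 − 3475/19718)·7.049/3475 = 649683.46.
Sum = 1.1638303 × 10^6.
SE = √(1.1638303 × 10^6) = 1078.8.

1078.8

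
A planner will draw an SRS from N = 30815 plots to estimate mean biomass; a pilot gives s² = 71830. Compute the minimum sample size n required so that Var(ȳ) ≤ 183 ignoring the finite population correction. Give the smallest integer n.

Without fpc, n₀ = s²/D = 71830/183 = 392.5137.
Rounding up, n = 393.

393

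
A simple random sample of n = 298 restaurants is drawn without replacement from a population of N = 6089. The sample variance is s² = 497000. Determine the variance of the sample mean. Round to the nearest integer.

1586

Under SRS without replacement, Var(ȳ) = (1 − f)·s²/n with f = n/N = 298/6089 = 0.04894071.
Var(ȳ) = (1 − 0.04894071)·497000/298 = 0.95105929·1667.7852 = 1586.1626.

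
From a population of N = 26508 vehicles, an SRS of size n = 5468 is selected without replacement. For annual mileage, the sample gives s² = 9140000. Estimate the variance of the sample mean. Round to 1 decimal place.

Under SRS without replacement, Var(ȳ) = (1 − f)·s²/n with f = n/N = 5468/26508 = 0.20627735.
Var(ȳ) = (1 − 0.20627735)·9140000/5468 = 0.79372265·1671.5435 = 1326.742.

1326.7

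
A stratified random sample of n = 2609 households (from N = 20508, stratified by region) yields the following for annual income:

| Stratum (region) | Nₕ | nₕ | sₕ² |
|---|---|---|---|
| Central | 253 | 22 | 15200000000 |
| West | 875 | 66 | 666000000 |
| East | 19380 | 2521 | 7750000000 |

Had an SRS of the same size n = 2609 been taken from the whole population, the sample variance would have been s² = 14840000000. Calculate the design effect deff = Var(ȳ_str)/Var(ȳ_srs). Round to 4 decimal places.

Var(ȳ_str) = Σ Wₕ²(1−fₕ)sₕ²/nₕ with Wₕ = Nₕ/20508:
  Central: (253/20508)²·(1−22/253)·15200000000/22 = 96007.86
  West: (875/20508)²·(1−66/875)·666000000/66 = 16984.011
  East: (19380/20508)²·(1−2521/19380)·7750000000/2521 = 2.3881842 × 10^6
  → Var(ȳ_str) = 2.5011761 × 10^6.
Var(ȳ_srs) = (1 − 2609/20508)·14840000000/2609 = 4.964383 × 10^6.
deff = (2.5011761 × 10^6) / (4.964383 × 10^6) = 0.5038.

0.5038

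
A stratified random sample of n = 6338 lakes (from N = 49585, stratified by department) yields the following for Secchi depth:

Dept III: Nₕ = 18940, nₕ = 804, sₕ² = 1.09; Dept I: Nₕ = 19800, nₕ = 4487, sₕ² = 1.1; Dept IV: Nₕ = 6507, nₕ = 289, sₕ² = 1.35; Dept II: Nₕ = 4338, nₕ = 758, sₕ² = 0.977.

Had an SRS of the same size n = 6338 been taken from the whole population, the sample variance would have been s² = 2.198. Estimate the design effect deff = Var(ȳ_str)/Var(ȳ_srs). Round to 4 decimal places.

1.0072

Var(ȳ_str) = Σ Wₕ²(1−fₕ)sₕ²/nₕ with Wₕ = Nₕ/49585:
  Dept III: (18940/49585)²·(1−804/18940)·1.09/804 = 1.8940494 × 10^-4
  Dept I: (19800/49585)²·(1−4487/19800)·1.1/4487 = 3.0231622 × 10^-5
  Dept IV: (6507/49585)²·(1−289/6507)·1.35/289 = 7.6871758 × 10^-5
  Dept II: (4338/49585)²·(1−758/4338)·0.977/758 = 8.1413663 × 10^-6
  → Var(ȳ_str) = 3.0464969 × 10^-4.
Var(ȳ_srs) = (1 − 6338/49585)·2.198/6338 = 3.0246918 × 10^-4.
deff = (3.0464969 × 10^-4) / (3.0246918 × 10^-4) = 1.0072.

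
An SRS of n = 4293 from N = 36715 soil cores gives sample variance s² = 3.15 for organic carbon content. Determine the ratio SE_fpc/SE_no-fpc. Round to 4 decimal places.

f = n/N = 4293/36715 = 0.11692769.
SE_no-fpc = √(s²/n) = 0.027087869; SE_fpc = √((1−f)s²/n) = 0.025454992.
Ratio = √(1−f) = 0.93971927.

0.9397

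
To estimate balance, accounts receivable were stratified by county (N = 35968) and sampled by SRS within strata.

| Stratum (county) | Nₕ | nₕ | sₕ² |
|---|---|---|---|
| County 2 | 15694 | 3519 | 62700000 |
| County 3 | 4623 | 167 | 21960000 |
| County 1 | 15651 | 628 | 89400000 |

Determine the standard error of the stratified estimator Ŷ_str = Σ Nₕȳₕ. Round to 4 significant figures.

Var(Ŷ_str) = Σₕ Nₕ²(1 − fₕ)sₕ²/nₕ.
County 2: 15694²·(1 − 3519/15694)·62700000/3519 = 3.4044808 × 10^12.
County 3: 4623²·(1 − 167/4623)·21960000/167 = 2.7088499 × 10^12.
County 1: 15651²·(1 − 628/15651)·89400000/628 = 3.3471612 × 10^13.
Sum = 3.9584943 × 10^13.
SE = √(3.9584943 × 10^13) = 6.292 × 10^6.

6.292 × 10^6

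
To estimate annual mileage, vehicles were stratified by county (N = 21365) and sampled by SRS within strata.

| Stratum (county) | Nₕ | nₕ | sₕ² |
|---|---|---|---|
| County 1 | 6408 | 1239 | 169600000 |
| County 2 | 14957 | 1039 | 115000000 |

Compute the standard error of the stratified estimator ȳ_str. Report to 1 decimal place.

245.8

Var(ȳ_str) = Σₕ Wₕ²(1 − fₕ)sₕ²/nₕ with Wₕ = Nₕ/N, N = 21365.
County 1: Wₕ = 0.29992979; term = 0.29992979²·(1 − 0.19335206)·169600000/1239 = 9932.9393.
County 2: Wₕ = 0.70007021; term = 0.70007021²·(1 − 0.06946580)·115000000/1039 = 50477.498.
Sum = 60410.437.
SE = √(60410.437) = 245.8.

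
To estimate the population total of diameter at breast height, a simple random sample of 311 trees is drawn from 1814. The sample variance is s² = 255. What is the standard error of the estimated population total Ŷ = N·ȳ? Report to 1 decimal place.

1495.2

Var(Ŷ) = N²·Var(ȳ) = N²·(1 − n/N)·s²/n.
f = 311/1814 = 0.17144432; Var(ȳ) = 0.82855568·255/311 = 0.67936237.
Var(Ŷ) = 1814² · 0.67936237 = 2.2355071 × 10^6.
SE(Ŷ) = √(2.2355071 × 10^6) = 1495.2.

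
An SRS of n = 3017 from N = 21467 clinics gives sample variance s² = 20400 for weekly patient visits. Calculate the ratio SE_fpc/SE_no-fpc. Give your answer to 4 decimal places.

f = n/N = 3017/21467 = 0.14054130.
SE_no-fpc = √(s²/n) = 2.6003238; SE_fpc = √((1−f)s²/n) = 2.4106821.
Ratio = √(1−f) = 0.92706996.

0.9271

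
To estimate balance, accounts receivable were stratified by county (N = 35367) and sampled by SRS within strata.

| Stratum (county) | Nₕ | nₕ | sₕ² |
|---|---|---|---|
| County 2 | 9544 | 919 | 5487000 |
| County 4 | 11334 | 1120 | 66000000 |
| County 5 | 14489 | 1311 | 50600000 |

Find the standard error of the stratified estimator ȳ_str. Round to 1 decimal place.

108.3

Var(ȳ_str) = Σₕ Wₕ²(1 − fₕ)sₕ²/nₕ with Wₕ = Nₕ/N, N = 35367.
County 2: Wₕ = 0.26985608; term = 0.26985608²·(1 − 0.09629086)·5487000/919 = 392.9276.
County 4: Wₕ = 0.32046823; term = 0.32046823²·(1 − 0.09881772)·66000000/1120 = 5453.9171.
County 5: Wₕ = 0.40967569; term = 0.40967569²·(1 − 0.09048243)·50600000/1311 = 5891.682.
Sum = 11738.527.
SE = √(11738.527) = 108.3.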